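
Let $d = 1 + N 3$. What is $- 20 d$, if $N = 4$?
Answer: $-260$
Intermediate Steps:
$d = 13$ ($d = 1 + 4 \cdot 3 = 1 + 12 = 13$)
$- 20 d = \left(-20\right) 13 = -260$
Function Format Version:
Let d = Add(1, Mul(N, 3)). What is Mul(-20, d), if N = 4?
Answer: -260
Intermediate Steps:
d = 13 (d = Add(1, Mul(4, 3)) = Add(1, 12) = 13)
Mul(-20, d) = Mul(-20, 13) = -260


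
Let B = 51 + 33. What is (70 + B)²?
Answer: 23716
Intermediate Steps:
B = 84
(70 + B)² = (70 + 84)² = 154² = 23716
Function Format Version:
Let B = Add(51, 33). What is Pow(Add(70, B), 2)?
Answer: 23716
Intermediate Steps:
B = 84
Pow(Add(70, B), 2) = Pow(Add(70, 84), 2) = Pow(154, 2) = 23716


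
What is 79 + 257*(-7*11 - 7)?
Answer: -21509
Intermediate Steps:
79 + 257*(-7*11 - 7) = 79 + 257*(-77 - 7) = 79 + 257*(-84) = 79 - 21588 = -21509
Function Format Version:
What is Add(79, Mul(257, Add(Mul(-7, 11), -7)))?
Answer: -21509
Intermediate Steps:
Add(79, Mul(257, Add(Mul(-7, 11), -7))) = Add(79, Mul(257, Add(-77, -7))) = Add(79, Mul(257, -84)) = Add(79, -21588) = -21509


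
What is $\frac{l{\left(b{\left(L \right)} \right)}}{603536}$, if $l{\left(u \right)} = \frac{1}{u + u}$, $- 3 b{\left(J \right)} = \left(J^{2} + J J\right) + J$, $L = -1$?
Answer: $- \frac{3}{1207072} \approx -2.4854 \cdot 10^{-6}$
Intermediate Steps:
$b{\left(J \right)} = - \frac{2 J^{2}}{3} - \frac{J}{3}$ ($b{\left(J \right)} = - \frac{\left(J^{2} + J J\right) + J}{3} = - \frac{\left(J^{2} + J^{2}\right) + J}{3} = - \frac{2 J^{2} + J}{3} = - \frac{J + 2 J^{2}}{3} = - \frac{2 J^{2}}{3} - \frac{J}{3}$)
$l{\left(u \right)} = \frac{1}{2 u}$
$\frac{l{\left(b{\left(L \right)} \right)}}{603536} = \frac{\frac{1}{2} \frac{1}{\left(- \frac{1}{3}\right) \left(-1\right) \left(1 + 2 \left(-1\right)\right)}}{603536} = \frac{1}{2 \left(\left(- \frac{1}{3}\right) \left(-1\right) \left(1 - 2\right)\right)} \frac{1}{603536} = \frac{1}{2 \left(\left(- \frac{1}{3}\right) \left(-1\right) \left(-1\right)\right)} \frac{1}{603536} = \frac{1}{2 \left(- \frac{1}{3}\right)} \frac{1}{603536} = \frac{1}{2} \left(-3\right) \frac{1}{603536} = \left(- \frac{3}{2}\right) \frac{1}{603536} = - \frac{3}{1207072}$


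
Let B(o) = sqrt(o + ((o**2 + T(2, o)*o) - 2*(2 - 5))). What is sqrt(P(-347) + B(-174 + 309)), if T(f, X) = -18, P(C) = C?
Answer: sqrt(-347 + 8*sqrt(249)) ≈ 14.858*I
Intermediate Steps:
B(o) = sqrt(6 + o**2 - 17*o) (B(o) = sqrt(o + ((o**2 - 18*o) - 2*(2 - 5))) = sqrt(o + ((o**2 - 18*o) - 2*(-3))) = sqrt(o + ((o**2 - 18*o) + 6)) = sqrt(o + (6 + o**2 - 18*o)) = sqrt(6 + o**2 - 17*o))
sqrt(P(-347) + B(-174 + 309)) = sqrt(-347 + sqrt(6 + (-174 + 309)**2 - 17*(-174 + 309))) = sqrt(-347 + sqrt(6 + 135**2 - 17*135)) = sqrt(-347 + sqrt(6 + 18225 - 2295)) = sqrt(-347 + sqrt(15936)) = sqrt(-347 + 8*sqrt(249))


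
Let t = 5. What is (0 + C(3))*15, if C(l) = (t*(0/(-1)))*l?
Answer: 0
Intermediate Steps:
C(l) = 0 (C(l) = (5*(0/(-1)))*l = (5*(0*(-1)))*l = (5*0)*l = 0*l = 0)
(0 + C(3))*15 = (0 + 0)*15 = 0*15 = 0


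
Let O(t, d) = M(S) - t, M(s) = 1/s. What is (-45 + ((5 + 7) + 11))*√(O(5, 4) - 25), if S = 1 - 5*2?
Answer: -22*I*√271/3 ≈ -120.72*I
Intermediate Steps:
S = -9 (S = 1 - 10 = -9)
M(s) = 1/s
O(t, d) = -⅑ - t (O(t, d) = 1/(-9) - t = -⅑ - t)
(-45 + ((5 + 7) + 11))*√(O(5, 4) - 25) = (-45 + ((5 + 7) + 11))*√((-⅑ - 1*5) - 25) = (-45 + (12 + 11))*√((-⅑ - 5) - 25) = (-45 + 23)*√(-46/9 - 25) = -22*I*√271/3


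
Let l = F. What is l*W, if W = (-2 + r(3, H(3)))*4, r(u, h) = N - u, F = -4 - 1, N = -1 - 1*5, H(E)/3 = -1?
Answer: 220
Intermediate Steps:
H(E) = -3 (H(E) = 3*(-1) = -3)
N = -6 (N = -1 - 5 = -6)
F = -5
l = -5
r(u, h) = -6 - u
W = -44 (W = (-2 + (-6 - 1*3))*4 = (-2 + (-6 - 3))*4 = (-2 - 9)*4 = -11*4 = -44)
l*W = -5*(-44) = 220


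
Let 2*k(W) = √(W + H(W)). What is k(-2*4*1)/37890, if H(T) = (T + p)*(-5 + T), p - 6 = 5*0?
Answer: √2/25260 ≈ 5.5986e-5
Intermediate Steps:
p = 6 (p = 6 + 5*0 = 6 + 0 = 6)
H(T) = (-5 + T)*(6 + T) (H(T) = (T + 6)*(-5 + T) = (6 + T)*(-5 + T) = (-5 + T)*(6 + T))
k(W) = √(-30 + W² + 2*W)/2 (k(W) = √(W + (-30 + W + W²))/2 = √(-30 + W² + 2*W)/2)
k(-2*4*1)/37890 = (√(-30 + (-2*4*1)² + 2*(-2*4*1))/2)/37890 = (√(-30 + (-8*1)² + 2*(-8*1))/2)*(1/37890) = (√(-30 + (-8)² + 2*(-8))/2)*(1/37890) = (√(-30 + 64 - 16)/2)*(1/37890) = (√18/2)*(1/37890) = ((3*√2)/2)*(1/37890) = (3*√2/2)*(1/37890) = √2/25260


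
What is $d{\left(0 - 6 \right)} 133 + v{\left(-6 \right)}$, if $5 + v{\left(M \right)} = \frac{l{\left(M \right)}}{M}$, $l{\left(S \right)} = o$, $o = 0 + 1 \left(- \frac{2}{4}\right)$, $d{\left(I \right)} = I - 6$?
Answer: $- \frac{19211}{12} \approx -1600.9$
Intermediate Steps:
$d{\left(I \right)} = -6 + I$ ($d{\left(I \right)} = I - 6 = -6 + I$)
$o = - \frac{1}{2}$ ($o = 0 + 1 \left(\left(-2\right) \frac{1}{4}\right) = 0 + 1 \left(- \frac{1}{2}\right) = 0 - \frac{1}{2} = - \frac{1}{2} \approx -0.5$)
$l{\left(S \right)} = - \frac{1}{2}$
$v{\left(M \right)} = -5 - \frac{1}{2 M}$
$d{\left(0 - 6 \right)} 133 + v{\left(-6 \right)} = \left(-6 + \left(0 - 6\right)\right) 133 - \left(5 + \frac{1}{2 \left(-6\right)}\right) = \left(-6 - 6\right) 133 - \frac{59}{12} = \left(-12\right) 133 + \left(-5 + \frac{1}{12}\right) = -1596 - \frac{59}{12} = - \frac{19211}{12}$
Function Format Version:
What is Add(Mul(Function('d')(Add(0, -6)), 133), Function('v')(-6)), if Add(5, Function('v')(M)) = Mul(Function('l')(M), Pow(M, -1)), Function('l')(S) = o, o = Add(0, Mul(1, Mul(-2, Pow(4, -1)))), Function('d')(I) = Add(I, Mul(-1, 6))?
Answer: Rational(-19211, 12) ≈ -1600.9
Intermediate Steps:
Function('d')(I) = Add(-6, I) (Function('d')(I) = Add(I, -6) = Add(-6, I))
o = Rational(-1, 2) (o = Add(0, Mul(1, Mul(-2, Rational(1, 4)))) = Add(0, Mul(1, Rational(-1, 2))) = Add(0, Rational(-1, 2)) = Rational(-1, 2) ≈ -0.50000)
Function('l')(S) = Rational(-1, 2)
Function('v')(M) = Add(-5, Mul(Rational(-1, 2), Pow(M, -1)))
Add(Mul(Function('d')(Add(0, -6)), 133), Function('v')(-6)) = Add(Mul(Add(-6, Add(0, -6)), 133), Add(-5, Mul(Rational(-1, 2), Pow(-6, -1)))) = Add(Mul(Add(-6, -6), 133), Add(-5, Mul(Rational(-1, 2), Rational(-1, 6)))) = Add(Mul(-12, 133), Add(-5, Rational(1, 12))) = Add(-1596, Rational(-59, 12)) = Rational(-19211, 12)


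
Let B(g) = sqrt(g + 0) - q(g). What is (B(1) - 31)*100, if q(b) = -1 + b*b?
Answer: -3000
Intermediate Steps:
q(b) = -1 + b**2
B(g) = 1 + sqrt(g) - g**2 (B(g) = sqrt(g + 0) - (-1 + g**2) = sqrt(g) + (1 - g**2) = 1 + sqrt(g) - g**2)
(B(1) - 31)*100 = ((1 + sqrt(1) - 1*1**2) - 31)*100 = ((1 + 1 - 1*1) - 31)*100 = ((1 + 1 - 1) - 31)*100 = (1 - 31)*100 = -30*100 = -3000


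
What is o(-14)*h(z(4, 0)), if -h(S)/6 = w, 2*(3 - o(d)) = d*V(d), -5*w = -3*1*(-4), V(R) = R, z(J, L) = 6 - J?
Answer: -1368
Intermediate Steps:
w = -12/5 (w = -(-3*1)*(-4)/5 = -(-3)*(-4)/5 = -⅕*12 = -12/5 ≈ -2.4000)
o(d) = 3 - d²/2 (o(d) = 3 - d*d/2 = 3 - d²/2)
h(S) = 72/5 (h(S) = -6*(-12/5) = 72/5)
o(-14)*h(z(4, 0)) = (3 - ½*(-14)²)*(72/5) = (3 - ½*196)*(72/5) = (3 - 98)*(72/5) = -95*72/5 = -1368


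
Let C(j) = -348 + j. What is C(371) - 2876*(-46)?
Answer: 132319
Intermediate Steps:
C(371) - 2876*(-46) = (-348 + 371) - 2876*(-46) = 23 - 1*(-132296) = 23 + 132296 = 132319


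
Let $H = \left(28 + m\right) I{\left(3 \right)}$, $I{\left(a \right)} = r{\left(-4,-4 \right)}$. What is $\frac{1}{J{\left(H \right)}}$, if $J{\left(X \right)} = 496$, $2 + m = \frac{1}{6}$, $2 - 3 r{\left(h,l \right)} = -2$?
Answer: $\frac{1}{496} \approx 0.0020161$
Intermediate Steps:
$r{\left(h,l \right)} = \frac{4}{3}$ ($r{\left(h,l \right)} = \frac{2}{3} - - \frac{2}{3} = \frac{2}{3} + \frac{2}{3} = \frac{4}{3}$)
$m = - \frac{11}{6}$ ($m = -2 + \frac{1}{6} = - \frac{11}{6} \approx -1.8333$)
$I{\left(a \right)} = \frac{4}{3}$
$H = \frac{314}{9}$ ($H = \left(28 - \frac{11}{6}\right) \frac{4}{3} = \frac{157}{6} \cdot \frac{4}{3} = \frac{314}{9} \approx 34.889$)
$\frac{1}{J{\left(H \right)}} = \frac{1}{496}$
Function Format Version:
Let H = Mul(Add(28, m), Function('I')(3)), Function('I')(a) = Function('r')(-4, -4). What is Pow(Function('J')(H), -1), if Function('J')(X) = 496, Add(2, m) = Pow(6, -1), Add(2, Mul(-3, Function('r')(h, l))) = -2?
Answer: Rational(1, 496) ≈ 0.0020161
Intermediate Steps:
Function('r')(h, l) = Rational(4, 3) (Function('r')(h, l) = Add(Rational(2, 3), Mul(Rational(-1, 3), -2)) = Add(Rational(2, 3), Rational(2, 3)) = Rational(4, 3))
m = Rational(-11, 6) (m = Add(-2, Pow(6, -1)) = Add(-2, Rational(1, 6)) = Rational(-11, 6) ≈ -1.8333)
Function('I')(a) = Rational(4, 3)
H = Rational(314, 9) (H = Mul(Add(28, Rational(-11, 6)), Rational(4, 3)) = Mul(Rational(157, 6), Rational(4, 3)) = Rational(314, 9) ≈ 34.889)
Pow(Function('J')(H), -1) = Pow(496, -1) = Rational(1, 496)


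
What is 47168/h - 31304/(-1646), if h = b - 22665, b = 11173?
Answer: 35263380/2364479 ≈ 14.914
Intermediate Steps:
h = -11492 (h = 11173 - 22665 = -11492)
47168/h - 31304/(-1646) = 47168/(-11492) - 31304/(-1646) = 47168*(-1/11492) - 31304*(-1/1646) = -11792/2873 + 15652/823 = 35263380/2364479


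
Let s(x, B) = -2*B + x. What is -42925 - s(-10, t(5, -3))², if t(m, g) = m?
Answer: -43325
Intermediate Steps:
s(x, B) = x - 2*B
-42925 - s(-10, t(5, -3))² = -42925 - (-10 - 2*5)² = -42925 - (-10 - 10)² = -42925 - 1*(-20)² = -42925 - 1*400 = -42925 - 400 = -43325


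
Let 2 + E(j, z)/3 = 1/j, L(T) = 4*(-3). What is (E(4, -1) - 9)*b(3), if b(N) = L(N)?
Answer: 171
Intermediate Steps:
L(T) = -12
b(N) = -12
E(j, z) = -6 + 3/j
(E(4, -1) - 9)*b(3) = ((-6 + 3/4) - 9)*(-12) = ((-6 + 3*(¼)) - 9)*(-12) = ((-6 + ¾) - 9)*(-12) = (-21/4 - 9)*(-12) = -57/4*(-12) = 171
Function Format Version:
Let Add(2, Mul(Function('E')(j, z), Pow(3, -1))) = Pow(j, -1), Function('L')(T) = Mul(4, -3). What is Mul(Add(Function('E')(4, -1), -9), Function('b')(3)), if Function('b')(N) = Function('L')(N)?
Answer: 171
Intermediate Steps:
Function('L')(T) = -12
Function('b')(N) = -12
Function('E')(j, z) = Add(-6, Mul(3, Pow(j, -1)))
Mul(Add(Function('E')(4, -1), -9), Function('b')(3)) = Mul(Add(Add(-6, Mul(3, Pow(4, -1))), -9), -12) = Mul(Add(Add(-6, Mul(3, Rational(1, 4))), -9), -12) = Mul(Add(Add(-6, Rational(3, 4)), -9), -12) = Mul(Add(Rational(-21, 4), -9), -12) = Mul(Rational(-57, 4), -12) = 171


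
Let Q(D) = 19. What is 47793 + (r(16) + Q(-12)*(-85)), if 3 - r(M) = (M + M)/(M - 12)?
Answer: 46173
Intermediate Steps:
r(M) = 3 - 2*M/(-12 + M) (r(M) = 3 - (M + M)/(M - 12) = 3 - 2*M/(-12 + M))
47793 + (r(16) + Q(-12)*(-85)) = 47793 + ((-36 + 16)/(-12 + 16) + 19*(-85)) = 47793 + (-20/4 - 1615) = 47793 + ((¼)*(-20) - 1615) = 47793 + (-5 - 1615) = 47793 - 1620 = 46173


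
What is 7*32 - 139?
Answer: 85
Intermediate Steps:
7*32 - 139 = 224 - 139 = 85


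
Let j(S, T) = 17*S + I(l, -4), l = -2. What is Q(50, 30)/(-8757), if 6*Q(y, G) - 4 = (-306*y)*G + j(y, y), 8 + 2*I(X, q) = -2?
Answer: 152717/17514 ≈ 8.7197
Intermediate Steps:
I(X, q) = -5 (I(X, q) = -4 + (1/2)*(-2) = -4 - 1 = -5)
j(S, T) = -5 + 17*S (j(S, T) = 17*S - 5 = -5 + 17*S)
Q(y, G) = -1/6 + 17*y/6 - 51*G*y (Q(y, G) = 2/3 + ((-306*y)*G + (-5 + 17*y))/6 = 2/3 + (-306*G*y + (-5 + 17*y))/6 = 2/3 + (-5 + 17*y - 306*G*y)/6 = 2/3 + (-5/6 + 17*y/6 - 51*G*y) = -1/6 + 17*y/6 - 51*G*y)
Q(50, 30)/(-8757) = (-1/6 + (17/6)*50 - 51*30*50)/(-8757) = (-1/6 + 425/3 - 76500)*(-1/8757) = -152717/2*(-1/8757) = 152717/17514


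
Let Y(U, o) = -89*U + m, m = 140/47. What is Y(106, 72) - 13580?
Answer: -1081518/47 ≈ -23011.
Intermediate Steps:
m = 140/47 (m = 140*(1/47) = 140/47 ≈ 2.9787)
Y(U, o) = 140/47 - 89*U (Y(U, o) = -89*U + 140/47 = 140/47 - 89*U)
Y(106, 72) - 13580 = (140/47 - 89*106) - 13580 = (140/47 - 9434) - 13580 = -443258/47 - 13580 = -1081518/47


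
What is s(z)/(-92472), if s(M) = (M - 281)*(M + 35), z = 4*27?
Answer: 24739/92472 ≈ 0.26753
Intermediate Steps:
z = 108
s(M) = (-281 + M)*(35 + M)
s(z)/(-92472) = (-9835 + 108² - 246*108)/(-92472) = (-9835 + 11664 - 26568)*(-1/92472) = -24739*(-1/92472) = 24739/92472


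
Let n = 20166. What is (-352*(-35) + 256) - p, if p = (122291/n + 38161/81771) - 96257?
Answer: 19939354785139/183221554 ≈ 1.0883e+5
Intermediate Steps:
p = -17635160522035/183221554 (p = (122291/20166 + 38161/81771) - 96257 = 1196601343/183221554 - 96257 = -17635160522035/183221554 ≈ -96251.)
(-352*(-35) + 256) - p = (-352*(-35) + 256) - 1*(-17635160522035/183221554) = (12320 + 256) + 17635160522035/183221554 = 12576 + 17635160522035/183221554 = 19939354785139/183221554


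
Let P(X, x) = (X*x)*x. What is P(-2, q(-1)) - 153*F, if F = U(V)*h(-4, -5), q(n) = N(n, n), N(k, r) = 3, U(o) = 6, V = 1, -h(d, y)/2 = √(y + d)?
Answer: -18 + 5508*I ≈ -18.0 + 5508.0*I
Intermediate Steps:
h(d, y) = -2*√(d + y) (h(d, y) = -2*√(y + d) = -2*√(d + y))
q(n) = 3
F = -36*I (F = 6*(-2*√(-4 - 5)) = 6*(-6*I) = -36*I ≈ -36.0*I)
P(X, x) = X*x²
P(-2, q(-1)) - 153*F = -2*3² - (-5508)*I = -2*9 + 5508*I = -18 + 5508*I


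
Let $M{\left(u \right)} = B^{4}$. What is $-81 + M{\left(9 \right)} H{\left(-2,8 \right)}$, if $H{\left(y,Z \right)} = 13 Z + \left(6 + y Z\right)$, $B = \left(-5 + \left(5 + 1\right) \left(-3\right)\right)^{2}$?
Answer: $7361232616333$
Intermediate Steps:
$B = 529$ ($B = \left(-5 + 6 \left(-3\right)\right)^{2} = \left(-5 - 18\right)^{2} = \left(-23\right)^{2} = 529$)
$H{\left(y,Z \right)} = 6 + 13 Z + Z y$ ($H{\left(y,Z \right)} = 13 Z + \left(6 + Z y\right) = 6 + 13 Z + Z y$)
$M{\left(u \right)} = 78310985281$ ($M{\left(u \right)} = 529^{4} = 78310985281$)
$-81 + M{\left(9 \right)} H{\left(-2,8 \right)} = -81 + 78310985281 \left(6 + 13 \cdot 8 + 8 \left(-2\right)\right) = -81 + 78310985281 \left(6 + 104 - 16\right) = -81 + 78310985281 \cdot 94 = -81 + 7361232616414 = 7361232616333$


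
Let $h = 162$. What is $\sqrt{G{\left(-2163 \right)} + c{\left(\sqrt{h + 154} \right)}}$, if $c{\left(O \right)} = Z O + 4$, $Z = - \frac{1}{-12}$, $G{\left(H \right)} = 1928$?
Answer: $\frac{\sqrt{69552 + 6 \sqrt{79}}}{6} \approx 43.971$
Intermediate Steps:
$Z = \frac{1}{12}$ ($Z = \left(-1\right) \left(- \frac{1}{12}\right) = \frac{1}{12} \approx 0.083333$)
$c{\left(O \right)} = 4 + \frac{O}{12}$ ($c{\left(O \right)} = \frac{O}{12} + 4 = 4 + \frac{O}{12}$)
$\sqrt{G{\left(-2163 \right)} + c{\left(\sqrt{h + 154} \right)}} = \sqrt{1928 + \left(4 + \frac{\sqrt{162 + 154}}{12}\right)} = \sqrt{1928 + \left(4 + \frac{\sqrt{316}}{12}\right)} = \sqrt{1928 + \left(4 + \frac{2 \sqrt{79}}{12}\right)} = \sqrt{1928 + \left(4 + \frac{\sqrt{79}}{6}\right)} = \sqrt{1932 + \frac{\sqrt{79}}{6}}$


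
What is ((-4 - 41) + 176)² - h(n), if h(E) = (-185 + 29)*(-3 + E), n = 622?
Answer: 113725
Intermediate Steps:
h(E) = 468 - 156*E (h(E) = -156*(-3 + E) = 468 - 156*E)
((-4 - 41) + 176)² - h(n) = ((-4 - 41) + 176)² - (468 - 156*622) = (-45 + 176)² - (468 - 97032) = 131² - 1*(-96564) = 17161 + 96564 = 113725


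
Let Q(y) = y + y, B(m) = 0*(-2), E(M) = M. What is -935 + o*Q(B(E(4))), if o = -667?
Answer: -935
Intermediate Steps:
B(m) = 0
Q(y) = 2*y
-935 + o*Q(B(E(4))) = -935 - 1334*0 = -935 - 667*0 = -935 + 0 = -935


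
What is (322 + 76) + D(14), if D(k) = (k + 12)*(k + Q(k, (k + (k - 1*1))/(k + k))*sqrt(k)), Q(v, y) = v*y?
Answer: 762 + 351*sqrt(14) ≈ 2075.3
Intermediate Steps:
D(k) = (12 + k)*(k + sqrt(k)*(-1/2 + k)) (D(k) = (k + 12)*(k + (k*((k + (k - 1*1))/(k + k)))*sqrt(k)) = (12 + k)*(k + (k*((k + (k - 1))/((2*k))))*sqrt(k)) = (12 + k)*(k + (k*((k + (-1 + k))*(1/(2*k))))*sqrt(k)) = (12 + k)*(k + (k*((-1 + 2*k)*(1/(2*k))))*sqrt(k)) = (12 + k)*(k + (k*((-1 + 2*k)/(2*k)))*sqrt(k)) = (12 + k)*(k + (-1/2 + k)*sqrt(k)) = (12 + k)*(k + sqrt(k)*(-1/2 + k)))
(322 + 76) + D(14) = (322 + 76) + (14**2 + 14**(5/2) - 6*sqrt(14) + 12*14 + 23*14**(3/2)/2) = 398 + (196 + 196*sqrt(14) - 6*sqrt(14) + 168 + 23*(14*sqrt(14))/2) = 398 + (196 + 196*sqrt(14) - 6*sqrt(14) + 168 + 161*sqrt(14)) = 398 + (364 + 351*sqrt(14)) = 762 + 351*sqrt(14)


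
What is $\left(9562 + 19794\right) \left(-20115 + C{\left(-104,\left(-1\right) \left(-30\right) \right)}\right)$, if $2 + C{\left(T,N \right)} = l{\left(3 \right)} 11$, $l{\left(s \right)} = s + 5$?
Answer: $-587971324$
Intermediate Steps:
$l{\left(s \right)} = 5 + s$
$C{\left(T,N \right)} = 86$ ($C{\left(T,N \right)} = -2 + \left(5 + 3\right) 11 = -2 + 8 \cdot 11 = -2 + 88 = 86$)
$\left(9562 + 19794\right) \left(-20115 + C{\left(-104,\left(-1\right) \left(-30\right) \right)}\right) = \left(9562 + 19794\right) \left(-20115 + 86\right) = 29356 \left(-20029\right) = -587971324$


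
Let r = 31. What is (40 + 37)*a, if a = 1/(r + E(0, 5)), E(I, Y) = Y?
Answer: 77/36 ≈ 2.1389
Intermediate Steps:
a = 1/36 (a = 1/(31 + 5) = 1/36 ≈ 0.027778)
(40 + 37)*a = (40 + 37)*(1/36) = 77*(1/36) = 77/36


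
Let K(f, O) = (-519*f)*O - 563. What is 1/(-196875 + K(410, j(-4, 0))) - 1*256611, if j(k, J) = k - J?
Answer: -167752256141/653722 ≈ -2.5661e+5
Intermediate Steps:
K(f, O) = -563 - 519*O*f (K(f, O) = -519*O*f - 563 = -563 - 519*O*f)
1/(-196875 + K(410, j(-4, 0))) - 1*256611 = 1/(-196875 + (-563 - 519*(-4 - 1*0)*410)) - 1*256611 = 1/(-196875 + (-563 - 519*(-4 + 0)*410)) - 256611 = 1/(-196875 + (-563 - 519*(-4)*410)) - 256611 = 1/(-196875 + (-563 + 851160)) - 256611 = 1/(-196875 + 850597) - 256611 = 1/653722 - 256611 = -167752256141/653722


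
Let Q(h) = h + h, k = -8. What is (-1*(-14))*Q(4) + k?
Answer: 104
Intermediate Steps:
Q(h) = 2*h
(-1*(-14))*Q(4) + k = (-1*(-14))*(2*4) - 8 = 14*8 - 8 = 112 - 8 = 104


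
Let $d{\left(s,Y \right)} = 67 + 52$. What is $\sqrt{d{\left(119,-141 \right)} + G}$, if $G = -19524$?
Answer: $i \sqrt{19405} \approx 139.3 i$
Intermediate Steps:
$d{\left(s,Y \right)} = 119$
$\sqrt{d{\left(119,-141 \right)} + G} = \sqrt{119 - 19524} = \sqrt{-19405} = i \sqrt{19405}$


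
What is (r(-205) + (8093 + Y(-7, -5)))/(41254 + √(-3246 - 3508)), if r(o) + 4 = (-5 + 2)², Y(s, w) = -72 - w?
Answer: 165655437/850949635 - 8031*I*√6754/1701899270 ≈ 0.19467 - 0.00038781*I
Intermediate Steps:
r(o) = 5 (r(o) = -4 + (-5 + 2)² = -4 + (-3)² = -4 + 9 = 5)
(r(-205) + (8093 + Y(-7, -5)))/(41254 + √(-3246 - 3508)) = (5 + (8093 + (-72 - 1*(-5))))/(41254 + √(-3246 - 3508)) = (5 + (8093 + (-72 + 5)))/(41254 + √(-6754)) = (5 + (8093 - 67))/(41254 + I*√6754) = (5 + 8026)/(41254 + I*√6754) = 8031/(41254 + I*√6754)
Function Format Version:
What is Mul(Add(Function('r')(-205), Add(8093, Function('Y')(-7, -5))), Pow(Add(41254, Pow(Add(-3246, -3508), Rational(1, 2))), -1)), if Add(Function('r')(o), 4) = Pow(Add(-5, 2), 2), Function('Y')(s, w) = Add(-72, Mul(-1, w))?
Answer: Add(Rational(165655437, 850949635), Mul(Rational(-8031, 1701899270), I, Pow(6754, Rational(1, 2)))) ≈ Add(0.19467, Mul(-0.00038781, I))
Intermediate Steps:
Function('r')(o) = 5 (Function('r')(o) = Add(-4, Pow(Add(-5, 2), 2)) = Add(-4, Pow(-3, 2)) = Add(-4, 9) = 5)
Mul(Add(Function('r')(-205), Add(8093, Function('Y')(-7, -5))), Pow(Add(41254, Pow(Add(-3246, -3508), Rational(1, 2))), -1)) = Mul(Add(5, Add(8093, Add(-72, Mul(-1, -5)))), Pow(Add(41254, Pow(Add(-3246, -3508), Rational(1, 2))), -1)) = Mul(Add(5, Add(8093, Add(-72, 5))), Pow(Add(41254, Pow(-6754, Rational(1, 2))), -1)) = Mul(Add(5, Add(8093, -67)), Pow(Add(41254, Mul(I, Pow(6754, Rational(1, 2)))), -1)) = Mul(Add(5, 8026), Pow(Add(41254, Mul(I, Pow(6754, Rational(1, 2)))), -1)) = Mul(8031, Pow(Add(41254, Mul(I, Pow(6754, Rational(1, 2)))), -1))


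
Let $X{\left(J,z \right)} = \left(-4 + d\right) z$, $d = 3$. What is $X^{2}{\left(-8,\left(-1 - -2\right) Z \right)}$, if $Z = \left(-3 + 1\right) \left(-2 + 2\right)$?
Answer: $0$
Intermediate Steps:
$Z = 0$ ($Z = \left(-2\right) 0 = 0$)
$X{\left(J,z \right)} = - z$ ($X{\left(J,z \right)} = \left(-4 + 3\right) z = - z$)
$X^{2}{\left(-8,\left(-1 - -2\right) Z \right)} = \left(- \left(-1 - -2\right) 0\right)^{2} = \left(- \left(-1 + 2\right) 0\right)^{2} = \left(- 1 \cdot 0\right)^{2} = \left(\left(-1\right) 0\right)^{2} = 0^{2} = 0$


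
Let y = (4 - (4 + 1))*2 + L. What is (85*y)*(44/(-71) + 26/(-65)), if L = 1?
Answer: 6154/71 ≈ 86.676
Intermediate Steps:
y = -1 (y = (4 - (4 + 1))*2 + 1 = (4 - 1*5)*2 + 1 = (4 - 5)*2 + 1 = -1*2 + 1 = -2 + 1 = -1)
(85*y)*(44/(-71) + 26/(-65)) = (85*(-1))*(44/(-71) + 26/(-65)) = -85*(44*(-1/71) + 26*(-1/65)) = -85*(-44/71 - 2/5) = -85*(-362/355) = 6154/71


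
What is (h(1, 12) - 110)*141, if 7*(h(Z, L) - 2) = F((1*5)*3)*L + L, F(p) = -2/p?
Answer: -525648/35 ≈ -15019.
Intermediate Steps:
h(Z, L) = 2 + 13*L/105 (h(Z, L) = 2 + ((-2/((1*5)*3))*L + L)/7 = 2 + ((-2/(5*3))*L + L)/7 = 2 + ((-2/15)*L + L)/7 = 2 + ((-2*1/15)*L + L)/7 = 2 + (-2*L/15 + L)/7 = 2 + (13*L/15)/7 = 2 + 13*L/105)
(h(1, 12) - 110)*141 = ((2 + (13/105)*12) - 110)*141 = ((2 + 52/35) - 110)*141 = (122/35 - 110)*141 = -3728/35*141 = -525648/35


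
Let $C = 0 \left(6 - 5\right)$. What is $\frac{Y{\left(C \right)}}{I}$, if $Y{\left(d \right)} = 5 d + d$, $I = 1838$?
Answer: $0$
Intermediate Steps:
$C = 0$ ($C = 0 \cdot 1 = 0$)
$Y{\left(d \right)} = 6 d$
$\frac{Y{\left(C \right)}}{I} = \frac{6 \cdot 0}{1838} = 0 \cdot \frac{1}{1838} = 0$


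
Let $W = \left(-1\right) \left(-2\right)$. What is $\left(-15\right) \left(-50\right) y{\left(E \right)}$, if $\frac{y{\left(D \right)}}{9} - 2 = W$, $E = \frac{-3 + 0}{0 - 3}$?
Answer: $27000$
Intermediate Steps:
$W = 2$
$E = 1$ ($E = - \frac{3}{-3} = \left(-3\right) \left(- \frac{1}{3}\right) = 1$)
$y{\left(D \right)} = 36$ ($y{\left(D \right)} = 18 + 9 \cdot 2 = 18 + 18 = 36$)
$\left(-15\right) \left(-50\right) y{\left(E \right)} = \left(-15\right) \left(-50\right) 36 = 750 \cdot 36 = 27000$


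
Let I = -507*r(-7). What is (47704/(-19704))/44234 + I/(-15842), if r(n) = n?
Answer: -96688032901/431489908491 ≈ -0.22408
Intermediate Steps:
I = 3549 (I = -507*(-7) = 3549)
(47704/(-19704))/44234 + I/(-15842) = (47704/(-19704))/44234 + 3549/(-15842) = (47704*(-1/19704))*(1/44234) + 3549*(-1/15842) = -5963/2463*1/44234 - 3549/15842 = -5963/108948342 - 3549/15842 = -96688032901/431489908491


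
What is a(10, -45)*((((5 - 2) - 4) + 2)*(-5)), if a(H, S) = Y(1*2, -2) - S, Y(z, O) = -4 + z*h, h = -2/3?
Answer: -595/3 ≈ -198.33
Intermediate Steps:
h = -2/3 (h = -2*1/3 = -2/3 ≈ -0.66667)
Y(z, O) = -4 - 2*z/3 (Y(z, O) = -4 + z*(-2/3) = -4 - 2*z/3)
a(H, S) = -16/3 - S (a(H, S) = (-4 - 2*2/3) - S = (-4 - 2/3*2) - S = (-4 - 4/3) - S = -16/3 - S)
a(10, -45)*((((5 - 2) - 4) + 2)*(-5)) = (-16/3 - 1*(-45))*((((5 - 2) - 4) + 2)*(-5)) = (-16/3 + 45)*(((3 - 4) + 2)*(-5)) = 119*((-1 + 2)*(-5))/3 = 119*(1*(-5))/3 = (119/3)*(-5) = -595/3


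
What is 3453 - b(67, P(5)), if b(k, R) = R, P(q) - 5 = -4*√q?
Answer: 3448 + 4*√5 ≈ 3456.9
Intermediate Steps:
P(q) = 5 - 4*√q
3453 - b(67, P(5)) = 3453 - (5 - 4*√5) = 3453 + (-5 + 4*√5) = 3448 + 4*√5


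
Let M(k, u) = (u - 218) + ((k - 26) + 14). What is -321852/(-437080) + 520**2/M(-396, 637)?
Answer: 29547493093/1201970 ≈ 24583.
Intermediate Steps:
M(k, u) = -230 + k + u (M(k, u) = (-218 + u) + ((-26 + k) + 14) = (-218 + u) + (-12 + k) = -230 + k + u)
-321852/(-437080) + 520**2/M(-396, 637) = -321852/(-437080) + 520**2/(-230 - 396 + 637) = -321852*(-1/437080) + 270400/11 = 80463/109270 + 270400*(1/11) = 80463/109270 + 270400/11 = 29547493093/1201970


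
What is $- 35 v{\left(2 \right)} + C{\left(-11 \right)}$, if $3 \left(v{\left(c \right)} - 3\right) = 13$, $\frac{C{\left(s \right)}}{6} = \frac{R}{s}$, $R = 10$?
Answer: $- \frac{8650}{33} \approx -262.12$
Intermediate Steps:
$C{\left(s \right)} = \frac{60}{s}$ ($C{\left(s \right)} = 6 \frac{10}{s} = \frac{60}{s}$)
$v{\left(c \right)} = \frac{22}{3}$ ($v{\left(c \right)} = 3 + \frac{1}{3} \cdot 13 = 3 + \frac{13}{3} = \frac{22}{3}$)
$- 35 v{\left(2 \right)} + C{\left(-11 \right)} = \left(-35\right) \frac{22}{3} + \frac{60}{-11} = - \frac{770}{3} + 60 \left(- \frac{1}{11}\right) = - \frac{770}{3} - \frac{60}{11} = - \frac{8650}{33}$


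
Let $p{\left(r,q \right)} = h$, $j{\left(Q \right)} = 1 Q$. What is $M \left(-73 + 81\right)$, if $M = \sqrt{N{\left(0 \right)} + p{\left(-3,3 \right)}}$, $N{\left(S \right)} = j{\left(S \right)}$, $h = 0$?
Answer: $0$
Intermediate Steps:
$j{\left(Q \right)} = Q$
$p{\left(r,q \right)} = 0$
$N{\left(S \right)} = S$
$M = 0$ ($M = \sqrt{0 + 0} = \sqrt{0} = 0$)
$M \left(-73 + 81\right) = 0 \left(-73 + 81\right) = 0 \cdot 8 = 0$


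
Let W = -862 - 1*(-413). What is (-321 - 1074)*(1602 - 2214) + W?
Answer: 853291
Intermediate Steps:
W = -449 (W = -862 + 413 = -449)
(-321 - 1074)*(1602 - 2214) + W = (-321 - 1074)*(1602 - 2214) - 449 = -1395*(-612) - 449 = 853740 - 449 = 853291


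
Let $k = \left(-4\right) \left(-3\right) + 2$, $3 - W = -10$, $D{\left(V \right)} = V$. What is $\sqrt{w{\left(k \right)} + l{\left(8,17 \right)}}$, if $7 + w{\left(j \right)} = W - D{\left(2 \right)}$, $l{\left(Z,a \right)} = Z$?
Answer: $2 \sqrt{3} \approx 3.4641$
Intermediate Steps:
$W = 13$ ($W = 3 - -10 = 3 + 10 = 13$)
$k = 14$ ($k = 12 + 2 = 14$)
$w{\left(j \right)} = 4$ ($w{\left(j \right)} = -7 + \left(13 - 2\right) = -7 + 11 = 4$)
$\sqrt{w{\left(k \right)} + l{\left(8,17 \right)}} = \sqrt{4 + 8} = \sqrt{12} = 2 \sqrt{3}$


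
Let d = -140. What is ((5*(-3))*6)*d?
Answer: 12600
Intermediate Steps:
((5*(-3))*6)*d = ((5*(-3))*6)*(-140) = -15*6*(-140) = -90*(-140) = 12600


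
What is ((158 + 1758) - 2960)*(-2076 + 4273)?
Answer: -2293668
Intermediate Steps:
((158 + 1758) - 2960)*(-2076 + 4273) = (1916 - 2960)*2197 = -1044*2197 = -2293668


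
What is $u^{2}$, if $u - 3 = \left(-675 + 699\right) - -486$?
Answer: $263169$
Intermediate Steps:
$u = 513$ ($u = 3 + \left(\left(-675 + 699\right) - -486\right) = 3 + \left(24 + 486\right) = 3 + 510 = 513$)
$u^{2} = 513^{2} = 263169$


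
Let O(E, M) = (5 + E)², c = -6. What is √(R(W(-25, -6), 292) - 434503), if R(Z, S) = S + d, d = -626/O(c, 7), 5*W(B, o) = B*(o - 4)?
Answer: 13*I*√2573 ≈ 659.42*I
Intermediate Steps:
W(B, o) = B*(-4 + o)/5 (W(B, o) = (B*(o - 4))/5 = (B*(-4 + o))/5 = B*(-4 + o)/5)
d = -626 (d = -626/(5 - 6)² = -626/((-1)²) = -626/1 = -626*1 = -626)
R(Z, S) = -626 + S (R(Z, S) = S - 626 = -626 + S)
√(R(W(-25, -6), 292) - 434503) = √((-626 + 292) - 434503) = √(-334 - 434503) = √(-434837) = 13*I*√2573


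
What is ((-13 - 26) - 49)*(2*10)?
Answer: -1760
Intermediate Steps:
((-13 - 26) - 49)*(2*10) = (-39 - 49)*20 = -88*20 = -1760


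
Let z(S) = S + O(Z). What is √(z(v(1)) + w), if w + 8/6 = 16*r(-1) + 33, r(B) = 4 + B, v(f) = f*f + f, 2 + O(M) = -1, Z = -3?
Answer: 2*√177/3 ≈ 8.8694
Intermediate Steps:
O(M) = -3 (O(M) = -2 - 1 = -3)
v(f) = f + f² (v(f) = f² + f = f + f²)
z(S) = -3 + S (z(S) = S - 3 = -3 + S)
w = 239/3 (w = -4/3 + (16*(4 - 1) + 33) = -4/3 + (16*3 + 33) = -4/3 + (48 + 33) = -4/3 + 81 = 239/3 ≈ 79.667)
√(z(v(1)) + w) = √((-3 + 1*(1 + 1)) + 239/3) = √((-3 + 1*2) + 239/3) = √((-3 + 2) + 239/3) = √(-1 + 239/3) = √(236/3) = 2*√177/3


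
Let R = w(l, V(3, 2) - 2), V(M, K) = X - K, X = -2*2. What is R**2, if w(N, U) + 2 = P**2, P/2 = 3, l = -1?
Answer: 1156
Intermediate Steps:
X = -4
P = 6 (P = 2*3 = 6)
V(M, K) = -4 - K
w(N, U) = 34 (w(N, U) = -2 + 6**2 = -2 + 36 = 34)
R = 34
R**2 = 34**2 = 1156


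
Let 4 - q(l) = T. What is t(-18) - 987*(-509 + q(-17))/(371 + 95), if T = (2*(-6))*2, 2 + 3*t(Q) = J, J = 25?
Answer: 1434959/1398 ≈ 1026.4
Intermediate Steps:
t(Q) = 23/3 (t(Q) = -2/3 + (1/3)*25 = -2/3 + 25/3 = 23/3)
T = -24 (T = -12*2 = -24)
q(l) = 28 (q(l) = 4 - 1*(-24) = 4 + 24 = 28)
t(-18) - 987*(-509 + q(-17))/(371 + 95) = 23/3 - 987*(-509 + 28)/(371 + 95) = 23/3 - (-474747)/466 = 23/3 - 987*(-481/466) = 23/3 + 474747/466 = 1434959/1398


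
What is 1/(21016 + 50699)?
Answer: 1/71715 ≈ 1.3944e-5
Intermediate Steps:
1/(21016 + 50699) = 1/71715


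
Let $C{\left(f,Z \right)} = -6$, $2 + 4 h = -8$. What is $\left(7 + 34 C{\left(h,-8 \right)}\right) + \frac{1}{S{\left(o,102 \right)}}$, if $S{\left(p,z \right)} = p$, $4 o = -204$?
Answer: $- \frac{10048}{51} \approx -197.02$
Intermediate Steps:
$o = -51$ ($o = \frac{1}{4} \left(-204\right) = -51$)
$h = - \frac{5}{2}$ ($h = - \frac{1}{2} + \frac{1}{4} \left(-8\right) = - \frac{1}{2} - 2 = - \frac{5}{2} \approx -2.5$)
$\left(7 + 34 C{\left(h,-8 \right)}\right) + \frac{1}{S{\left(o,102 \right)}} = \left(7 + 34 \left(-6\right)\right) + \frac{1}{-51} = \left(7 - 204\right) - \frac{1}{51} = -197 - \frac{1}{51} = - \frac{10048}{51}$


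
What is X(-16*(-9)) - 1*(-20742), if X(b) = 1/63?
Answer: 1306747/63 ≈ 20742.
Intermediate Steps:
X(b) = 1/63
X(-16*(-9)) - 1*(-20742) = 1/63 - 1*(-20742) = 1/63 + 20742 = 1306747/63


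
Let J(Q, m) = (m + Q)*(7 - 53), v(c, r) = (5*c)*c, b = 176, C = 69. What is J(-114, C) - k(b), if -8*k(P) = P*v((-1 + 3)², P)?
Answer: 3830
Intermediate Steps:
v(c, r) = 5*c²
J(Q, m) = -46*Q - 46*m (J(Q, m) = (Q + m)*(-46) = -46*Q - 46*m)
k(P) = -10*P (k(P) = -P*5*((-1 + 3)²)²/8 = -P*5*(2²)²/8 = -P*5*4²/8 = -P*5*16/8 = -P*80/8 = -10*P)
J(-114, C) - k(b) = (-46*(-114) - 46*69) - (-10)*176 = (5244 - 3174) - 1*(-1760) = 2070 + 1760 = 3830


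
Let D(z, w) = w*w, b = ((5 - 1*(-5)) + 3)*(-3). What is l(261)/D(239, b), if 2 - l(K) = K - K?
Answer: 2/1521 ≈ 0.0013149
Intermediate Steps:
l(K) = 2 (l(K) = 2 - (K - K) = 2 - 1*0 = 2 + 0 = 2)
b = -39 (b = ((5 + 5) + 3)*(-3) = (10 + 3)*(-3) = 13*(-3) = -39)
D(z, w) = w²
l(261)/D(239, b) = 2/((-39)²) = 2/1521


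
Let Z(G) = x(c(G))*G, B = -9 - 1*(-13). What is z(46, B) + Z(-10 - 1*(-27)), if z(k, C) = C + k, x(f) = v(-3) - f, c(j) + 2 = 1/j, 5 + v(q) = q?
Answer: -53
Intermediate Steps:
B = 4 (B = -9 + 13 = 4)
v(q) = -5 + q
c(j) = -2 + 1/j
x(f) = -8 - f (x(f) = (-5 - 3) - f = -8 - f)
Z(G) = G*(-6 - 1/G) (Z(G) = (-8 - (-2 + 1/G))*G = (-8 + (2 - 1/G))*G = (-6 - 1/G)*G = G*(-6 - 1/G))
z(46, B) + Z(-10 - 1*(-27)) = (4 + 46) + (-1 - 6*(-10 - 1*(-27))) = 50 + (-1 - 6*(-10 + 27)) = 50 + (-1 - 6*17) = 50 + (-1 - 102) = 50 - 103 = -53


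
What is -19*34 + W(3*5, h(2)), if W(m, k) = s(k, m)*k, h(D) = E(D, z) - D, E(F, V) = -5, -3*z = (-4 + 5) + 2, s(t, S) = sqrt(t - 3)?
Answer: -646 - 7*I*sqrt(10) ≈ -646.0 - 22.136*I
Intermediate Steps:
s(t, S) = sqrt(-3 + t)
z = -1 (z = -((-4 + 5) + 2)/3 = -(1 + 2)/3 = -1/3*3 = -1)
h(D) = -5 - D
W(m, k) = k*sqrt(-3 + k) (W(m, k) = sqrt(-3 + k)*k = k*sqrt(-3 + k))
-19*34 + W(3*5, h(2)) = -19*34 + (-5 - 1*2)*sqrt(-3 + (-5 - 1*2)) = -646 + (-5 - 2)*sqrt(-3 + (-5 - 2)) = -646 - 7*sqrt(-3 - 7) = -646 - 7*I*sqrt(10)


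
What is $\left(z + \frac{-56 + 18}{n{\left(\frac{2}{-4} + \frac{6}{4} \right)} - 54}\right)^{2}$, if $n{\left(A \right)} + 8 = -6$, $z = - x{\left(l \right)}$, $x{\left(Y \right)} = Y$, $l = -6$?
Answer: $\frac{49729}{1156} \approx 43.018$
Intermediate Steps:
$z = 6$ ($z = \left(-1\right) \left(-6\right) = 6$)
$n{\left(A \right)} = -14$ ($n{\left(A \right)} = -8 - 6 = -14$)
$\left(z + \frac{-56 + 18}{n{\left(\frac{2}{-4} + \frac{6}{4} \right)} - 54}\right)^{2} = \left(6 + \frac{-56 + 18}{-14 - 54}\right)^{2} = \left(6 - \frac{38}{-68}\right)^{2} = \left(6 - - \frac{19}{34}\right)^{2} = \left(6 + \frac{19}{34}\right)^{2} = \left(\frac{223}{34}\right)^{2} = \frac{49729}{1156}$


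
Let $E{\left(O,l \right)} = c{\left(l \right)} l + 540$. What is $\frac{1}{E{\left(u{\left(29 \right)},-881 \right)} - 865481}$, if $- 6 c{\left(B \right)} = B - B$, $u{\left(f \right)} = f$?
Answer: $- \frac{1}{864941} \approx -1.1561 \cdot 10^{-6}$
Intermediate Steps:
$c{\left(B \right)} = 0$ ($c{\left(B \right)} = - \frac{B - B}{6} = \left(- \frac{1}{6}\right) 0 = 0$)
$E{\left(O,l \right)} = 540$ ($E{\left(O,l \right)} = 0 l + 540 = 0 + 540 = 540$)
$\frac{1}{E{\left(u{\left(29 \right)},-881 \right)} - 865481} = \frac{1}{540 - 865481} = \frac{1}{-864941} = - \frac{1}{864941}$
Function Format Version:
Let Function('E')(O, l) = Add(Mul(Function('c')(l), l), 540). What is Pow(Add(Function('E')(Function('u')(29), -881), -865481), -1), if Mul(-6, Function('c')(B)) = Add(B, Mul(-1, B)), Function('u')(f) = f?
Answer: Rational(-1, 864941) ≈ -1.1561e-6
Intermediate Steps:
Function('c')(B) = 0 (Function('c')(B) = Mul(Rational(-1, 6), Add(B, Mul(-1, B))) = Mul(Rational(-1, 6), 0) = 0)
Function('E')(O, l) = 540 (Function('E')(O, l) = Add(Mul(0, l), 540) = Add(0, 540) = 540)
Pow(Add(Function('E')(Function('u')(29), -881), -865481), -1) = Pow(Add(540, -865481), -1) = Pow(-864941, -1) = Rational(-1, 864941)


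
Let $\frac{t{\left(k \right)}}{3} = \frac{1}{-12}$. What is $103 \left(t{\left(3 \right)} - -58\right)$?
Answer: $\frac{23793}{4} \approx 5948.3$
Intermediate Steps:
$t{\left(k \right)} = - \frac{1}{4}$ ($t{\left(k \right)} = \frac{3}{-12} = 3 \left(- \frac{1}{12}\right) = - \frac{1}{4}$)
$103 \left(t{\left(3 \right)} - -58\right) = 103 \left(- \frac{1}{4} - -58\right) = 103 \left(- \frac{1}{4} + \left(-17 + 75\right)\right) = 103 \left(- \frac{1}{4} + 58\right) = 103 \cdot \frac{231}{4} = \frac{23793}{4}$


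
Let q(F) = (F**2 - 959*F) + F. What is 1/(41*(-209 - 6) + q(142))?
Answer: -1/124687 ≈ -8.0201e-6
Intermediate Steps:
q(F) = F**2 - 958*F
1/(41*(-209 - 6) + q(142)) = 1/(41*(-209 - 6) + 142*(-958 + 142)) = 1/(41*(-215) + 142*(-816)) = 1/(-8815 - 115872) = 1/(-124687) = -1/124687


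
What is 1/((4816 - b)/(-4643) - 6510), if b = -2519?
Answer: -4643/30233265 ≈ -0.00015357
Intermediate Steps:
1/((4816 - b)/(-4643) - 6510) = 1/((4816 - 1*(-2519))/(-4643) - 6510) = 1/((4816 + 2519)*(-1/4643) - 6510) = 1/(7335*(-1/4643) - 6510) = 1/(-7335/4643 - 6510) = 1/(-30233265/4643) = -4643/30233265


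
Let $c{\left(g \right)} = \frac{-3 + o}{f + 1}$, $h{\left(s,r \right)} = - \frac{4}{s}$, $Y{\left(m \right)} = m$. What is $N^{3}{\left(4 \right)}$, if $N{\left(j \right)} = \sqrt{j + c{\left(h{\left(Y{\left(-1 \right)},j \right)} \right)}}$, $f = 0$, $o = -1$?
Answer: $0$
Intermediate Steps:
$c{\left(g \right)} = -4$ ($c{\left(g \right)} = \frac{-3 - 1}{0 + 1} = - \frac{4}{1} = \left(-4\right) 1 = -4$)
$N{\left(j \right)} = \sqrt{-4 + j}$ ($N{\left(j \right)} = \sqrt{j - 4} = \sqrt{-4 + j}$)
$N^{3}{\left(4 \right)} = \left(\sqrt{-4 + 4}\right)^{3} = \left(\sqrt{0}\right)^{3} = 0^{3} = 0$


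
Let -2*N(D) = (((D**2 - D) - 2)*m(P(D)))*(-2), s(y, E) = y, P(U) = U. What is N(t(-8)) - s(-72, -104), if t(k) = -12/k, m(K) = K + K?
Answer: 273/4 ≈ 68.250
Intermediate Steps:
m(K) = 2*K
N(D) = 2*D*(-2 + D**2 - D) (N(D) = -((D**2 - D) - 2)*(2*D)*(-2)/2 = -(-2 + D**2 - D)*(2*D)*(-2)/2 = -2*D*(-2 + D**2 - D)*(-2)/2 = -(-2)*D*(-2 + D**2 - D) = 2*D*(-2 + D**2 - D))
N(t(-8)) - s(-72, -104) = 2*(-12/(-8))*(-2 + (-12/(-8))**2 - (-12)/(-8)) - 1*(-72) = 2*(-12*(-1/8))*(-2 + (-12*(-1/8))**2 - (-12)*(-1)/8) + 72 = 2*(3/2)*(-2 + (3/2)**2 - 1*3/2) + 72 = 2*(3/2)*(-2 + 9/4 - 3/2) + 72 = 2*(3/2)*(-5/4) + 72 = -15/4 + 72 = 273/4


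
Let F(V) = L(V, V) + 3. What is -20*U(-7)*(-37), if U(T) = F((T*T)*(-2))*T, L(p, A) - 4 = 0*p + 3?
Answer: -51800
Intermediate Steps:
L(p, A) = 7 (L(p, A) = 4 + (0*p + 3) = 4 + (0 + 3) = 4 + 3 = 7)
F(V) = 10 (F(V) = 7 + 3 = 10)
U(T) = 10*T
-20*U(-7)*(-37) = -200*(-7)*(-37) = -20*(-70)*(-37) = 1400*(-37) = -51800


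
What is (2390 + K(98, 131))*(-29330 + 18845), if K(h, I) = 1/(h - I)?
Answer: -275647155/11 ≈ -2.5059e+7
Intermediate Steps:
(2390 + K(98, 131))*(-29330 + 18845) = (2390 + 1/(98 - 1*131))*(-29330 + 18845) = (2390 + 1/(98 - 131))*(-10485) = (2390 + 1/(-33))*(-10485) = (2390 - 1/33)*(-10485) = (78869/33)*(-10485) = -275647155/11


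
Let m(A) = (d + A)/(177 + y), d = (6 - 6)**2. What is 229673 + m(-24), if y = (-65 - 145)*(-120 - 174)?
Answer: 4740221039/20639 ≈ 2.2967e+5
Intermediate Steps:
d = 0 (d = 0**2 = 0)
y = 61740 (y = -210*(-294) = 61740)
m(A) = A/61917 (m(A) = (0 + A)/(177 + 61740) = A/61917)
229673 + m(-24) = 229673 + (1/61917)*(-24) = 229673 - 8/20639 = 4740221039/20639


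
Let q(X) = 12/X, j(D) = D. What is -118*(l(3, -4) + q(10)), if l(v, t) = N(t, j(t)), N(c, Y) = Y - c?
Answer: -708/5 ≈ -141.60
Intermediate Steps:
l(v, t) = 0 (l(v, t) = t - t = 0)
-118*(l(3, -4) + q(10)) = -118*(0 + 12/10) = -118*(0 + 12*(⅒)) = -118*(0 + 6/5) = -118*6/5 = -708/5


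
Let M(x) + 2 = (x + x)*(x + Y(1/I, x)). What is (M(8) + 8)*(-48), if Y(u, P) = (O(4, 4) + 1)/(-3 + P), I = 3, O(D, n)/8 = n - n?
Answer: -32928/5 ≈ -6585.6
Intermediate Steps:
O(D, n) = 0 (O(D, n) = 8*(n - n) = 8*0 = 0)
Y(u, P) = 1/(-3 + P) (Y(u, P) = (0 + 1)/(-3 + P) = 1/(-3 + P))
M(x) = -2 + 2*x*(x + 1/(-3 + x)) (M(x) = -2 + (x + x)*(x + 1/(-3 + x)) = -2 + (2*x)*(x + 1/(-3 + x)) = -2 + 2*x*(x + 1/(-3 + x)))
(M(8) + 8)*(-48) = (2*(3 + 8**3 - 3*8**2)/(-3 + 8) + 8)*(-48) = (2*(3 + 512 - 3*64)/5 + 8)*(-48) = (2*(1/5)*(3 + 512 - 192) + 8)*(-48) = (2*(1/5)*323 + 8)*(-48) = (646/5 + 8)*(-48) = (686/5)*(-48) = -32928/5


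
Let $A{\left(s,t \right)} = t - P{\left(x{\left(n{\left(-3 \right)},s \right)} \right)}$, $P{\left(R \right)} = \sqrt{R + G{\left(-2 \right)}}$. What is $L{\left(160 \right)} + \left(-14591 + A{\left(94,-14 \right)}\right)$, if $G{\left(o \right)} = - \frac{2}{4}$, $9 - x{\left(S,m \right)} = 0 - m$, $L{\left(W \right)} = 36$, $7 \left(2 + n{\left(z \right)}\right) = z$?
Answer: $-14569 - \frac{\sqrt{410}}{2} \approx -14579.0$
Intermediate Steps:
$n{\left(z \right)} = -2 + \frac{z}{7}$
$x{\left(S,m \right)} = 9 + m$ ($x{\left(S,m \right)} = 9 - \left(0 - m\right) = 9 - - m = 9 + m$)
$G{\left(o \right)} = - \frac{1}{2}$ ($G{\left(o \right)} = \left(-2\right) \frac{1}{4} = - \frac{1}{2}$)
$P{\left(R \right)} = \sqrt{- \frac{1}{2} + R}$ ($P{\left(R \right)} = \sqrt{R - \frac{1}{2}} = \sqrt{- \frac{1}{2} + R}$)
$A{\left(s,t \right)} = t - \frac{\sqrt{34 + 4 s}}{2}$ ($A{\left(s,t \right)} = t - \frac{\sqrt{-2 + 4 \left(9 + s\right)}}{2} = t - \frac{\sqrt{-2 + \left(36 + 4 s\right)}}{2} = t - \frac{\sqrt{34 + 4 s}}{2}$)
$L{\left(160 \right)} + \left(-14591 + A{\left(94,-14 \right)}\right) = 36 - \left(14605 + \frac{\sqrt{34 + 4 \cdot 94}}{2}\right) = 36 - \left(14605 + \frac{\sqrt{34 + 376}}{2}\right) = 36 - \left(14605 + \frac{\sqrt{410}}{2}\right) = -14569 - \frac{\sqrt{410}}{2}$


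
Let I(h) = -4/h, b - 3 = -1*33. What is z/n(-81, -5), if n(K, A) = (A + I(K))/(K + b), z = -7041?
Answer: -63305631/401 ≈ -1.5787e+5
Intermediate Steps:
b = -30 (b = 3 - 1*33 = 3 - 33 = -30)
n(K, A) = (A - 4/K)/(-30 + K) (n(K, A) = (A - 4/K)/(K - 30) = (A - 4/K)/(-30 + K))
z/n(-81, -5) = -7041*(-81*(-30 - 81)/(-4 - 5*(-81))) = -7041*8991/(-4 + 405) = -7041/((-1/81*(-1/111)*401)) = -7041/401/8991 = -7041*8991/401 = -63305631/401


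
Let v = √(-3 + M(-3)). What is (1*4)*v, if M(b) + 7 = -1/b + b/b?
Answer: 4*I*√78/3 ≈ 11.776*I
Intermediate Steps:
M(b) = -6 - 1/b (M(b) = -7 + (-1/b + b/b) = -7 + (-1/b + 1) = -7 + (1 - 1/b) = -6 - 1/b)
v = I*√78/3 (v = √(-3 + (-6 - 1/(-3))) = √(-3 + (-6 - 1*(-⅓))) = √(-3 + (-6 + ⅓)) = √(-3 - 17/3) = √(-26/3) = I*√78/3 ≈ 2.9439*I)
(1*4)*v = (1*4)*(I*√78/3) = 4*(I*√78/3) = 4*I*√78/3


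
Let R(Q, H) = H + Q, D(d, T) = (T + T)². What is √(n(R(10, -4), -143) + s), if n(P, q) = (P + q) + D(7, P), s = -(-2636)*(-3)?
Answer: I*√7901 ≈ 88.888*I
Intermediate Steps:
D(d, T) = 4*T² (D(d, T) = (2*T)² = 4*T²)
s = -7908 (s = -659*12 = -7908)
n(P, q) = P + q + 4*P² (n(P, q) = (P + q) + 4*P² = P + q + 4*P²)
√(n(R(10, -4), -143) + s) = √(((-4 + 10) - 143 + 4*(-4 + 10)²) - 7908) = √((6 - 143 + 4*6²) - 7908) = √((6 - 143 + 4*36) - 7908) = √((6 - 143 + 144) - 7908) = √(7 - 7908) = √(-7901) = I*√7901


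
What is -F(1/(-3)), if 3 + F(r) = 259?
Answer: -256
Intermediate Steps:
F(r) = 256 (F(r) = -3 + 259 = 256)
-F(1/(-3)) = -1*256 = -256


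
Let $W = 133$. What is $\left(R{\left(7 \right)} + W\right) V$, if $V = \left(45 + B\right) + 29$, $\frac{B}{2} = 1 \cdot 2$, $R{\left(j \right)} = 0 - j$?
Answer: $9828$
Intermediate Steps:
$R{\left(j \right)} = - j$
$B = 4$ ($B = 2 \cdot 1 \cdot 2 = 2 \cdot 2 = 4$)
$V = 78$ ($V = \left(45 + 4\right) + 29 = 49 + 29 = 78$)
$\left(R{\left(7 \right)} + W\right) V = \left(\left(-1\right) 7 + 133\right) 78 = \left(-7 + 133\right) 78 = 126 \cdot 78 = 9828$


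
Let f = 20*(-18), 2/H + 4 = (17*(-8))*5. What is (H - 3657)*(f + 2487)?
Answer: -886742755/114 ≈ -7.7784e+6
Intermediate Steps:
H = -1/342 (H = 2/(-4 + (17*(-8))*5) = 2/(-4 - 136*5) = 2/(-4 - 680) = 2/(-684) = 2*(-1/684) = -1/342 ≈ -0.0029240)
f = -360
(H - 3657)*(f + 2487) = (-1/342 - 3657)*(-360 + 2487) = -1250695/342*2127 = -886742755/114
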